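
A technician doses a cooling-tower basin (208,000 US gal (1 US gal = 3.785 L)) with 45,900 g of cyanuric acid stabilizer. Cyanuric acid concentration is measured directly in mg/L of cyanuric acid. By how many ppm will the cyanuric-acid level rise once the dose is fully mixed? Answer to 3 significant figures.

58.3 ppm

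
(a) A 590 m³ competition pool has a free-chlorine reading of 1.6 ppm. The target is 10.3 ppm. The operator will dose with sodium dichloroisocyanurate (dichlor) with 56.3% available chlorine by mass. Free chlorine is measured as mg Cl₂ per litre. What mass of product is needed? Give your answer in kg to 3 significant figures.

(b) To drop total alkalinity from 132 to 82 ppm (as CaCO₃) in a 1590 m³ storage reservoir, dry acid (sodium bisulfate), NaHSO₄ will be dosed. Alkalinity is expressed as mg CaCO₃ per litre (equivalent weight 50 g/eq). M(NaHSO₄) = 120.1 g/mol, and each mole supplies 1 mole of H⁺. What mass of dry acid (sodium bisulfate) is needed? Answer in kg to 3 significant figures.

(a) 9.12 kg; (b) 191 kg

(a) Volume: 590 m³ = 590,000 L.
(a) Chlorine deficit: 10.3 − 1.6 = 8.7 ppm = 8.7 mg/L as Cl₂.
(a) Cl₂ equivalent needed: 8.7 mg/L × 590,000 L = 5,133,000 mg = 5133 g.
(a) Product at 56.3% available chlorine: 5133 / 0.563 = 9117 g.

(b) Volume: 1590 m³ = 1,590,000 L.
(b) Alkalinity to neutralize: (132 − 82) = 50 mg/L as CaCO₃ × 1,590,000 L = 79,500 g as CaCO₃.
(b) Equivalents of H⁺ required: 79,500 ÷ 50 g/eq = 1590 eq = 1590 mol NaHSO₄.
(b) Mass of NaHSO₄: 1590 × 120.1 = 191,000 g.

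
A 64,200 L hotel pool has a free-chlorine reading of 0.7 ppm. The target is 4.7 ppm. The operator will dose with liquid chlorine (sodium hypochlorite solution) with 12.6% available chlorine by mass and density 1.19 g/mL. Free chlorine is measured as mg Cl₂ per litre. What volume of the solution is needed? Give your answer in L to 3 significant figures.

Chlorine deficit: 4.7 − 0.7 = 4 ppm = 4 mg/L as Cl₂.
Cl₂ equivalent needed: 4 mg/L × 64,200 L = 256,800 mg = 256.8 g.
Product at 12.6% available chlorine: 256.8 / 0.126 = 2038 g.
Volume at density 1.19 g/mL: 2038 g ÷ 1.19 g/mL = 1713 mL.

1.71 L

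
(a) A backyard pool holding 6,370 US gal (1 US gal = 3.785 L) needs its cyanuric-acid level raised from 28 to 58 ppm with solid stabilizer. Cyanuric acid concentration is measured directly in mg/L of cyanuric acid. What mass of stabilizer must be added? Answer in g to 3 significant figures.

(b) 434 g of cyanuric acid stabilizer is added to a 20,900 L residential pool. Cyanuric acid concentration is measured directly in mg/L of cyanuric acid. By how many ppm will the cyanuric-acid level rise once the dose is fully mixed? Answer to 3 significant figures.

(a) Volume: 6,370 US gal × 3.785 L/gal = 24,110 L.
(a) CYA to add: (58 − 28) = 30 mg/L × 24,110 L = 723.3 g cyanuric acid.

(b) Rise: 434 g / 20,900 L × 1000 = 20.77 mg/L.

(a) 723 g; (b) 20.8 ppm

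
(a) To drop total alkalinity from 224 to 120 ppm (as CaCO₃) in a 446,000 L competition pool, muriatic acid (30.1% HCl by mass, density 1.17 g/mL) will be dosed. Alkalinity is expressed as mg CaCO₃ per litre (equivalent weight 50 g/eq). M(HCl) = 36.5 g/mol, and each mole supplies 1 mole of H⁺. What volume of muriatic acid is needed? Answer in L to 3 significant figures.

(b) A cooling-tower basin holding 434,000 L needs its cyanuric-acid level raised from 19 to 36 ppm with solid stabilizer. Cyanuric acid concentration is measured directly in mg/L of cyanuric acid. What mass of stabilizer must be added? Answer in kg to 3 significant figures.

(a) 96.1 L; (b) 7.38 kg

(a) Alkalinity to neutralize: (224 − 120) = 104 mg/L as CaCO₃ × 446,000 L = 46,380 g as CaCO₃.
(a) Equivalents of H⁺ required: 46,380 ÷ 50 g/eq = 927.7 eq = 927.7 mol HCl.
(a) Mass of HCl: 927.7 × 36.5 = 33,860 g.
(a) Mass of 30.1% solution: 33,860 / 0.301 = 112,500 g.
(a) Volume: 112,500 g ÷ 1.17 g/mL = 96,150 mL.

(b) CYA to add: (36 − 19) = 17 mg/L × 434,000 L = 7378 g cyanuric acid.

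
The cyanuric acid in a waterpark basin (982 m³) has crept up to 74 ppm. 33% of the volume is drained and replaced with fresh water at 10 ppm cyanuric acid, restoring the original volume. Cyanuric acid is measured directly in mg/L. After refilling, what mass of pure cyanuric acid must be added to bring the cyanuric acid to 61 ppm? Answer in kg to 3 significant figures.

7.97 kg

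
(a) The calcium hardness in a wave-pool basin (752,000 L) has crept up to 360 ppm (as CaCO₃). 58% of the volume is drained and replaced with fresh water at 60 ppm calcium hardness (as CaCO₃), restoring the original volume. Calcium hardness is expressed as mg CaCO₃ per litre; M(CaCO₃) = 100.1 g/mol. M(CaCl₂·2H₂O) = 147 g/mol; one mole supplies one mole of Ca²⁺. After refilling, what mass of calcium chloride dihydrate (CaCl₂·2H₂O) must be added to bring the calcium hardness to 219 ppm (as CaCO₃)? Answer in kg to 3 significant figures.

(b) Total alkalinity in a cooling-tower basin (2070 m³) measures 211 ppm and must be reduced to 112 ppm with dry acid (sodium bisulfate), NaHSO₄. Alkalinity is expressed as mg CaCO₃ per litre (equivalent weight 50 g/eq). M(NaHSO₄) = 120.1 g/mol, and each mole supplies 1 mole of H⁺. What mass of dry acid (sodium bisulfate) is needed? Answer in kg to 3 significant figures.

(a) 36.4 kg; (b) 492 kg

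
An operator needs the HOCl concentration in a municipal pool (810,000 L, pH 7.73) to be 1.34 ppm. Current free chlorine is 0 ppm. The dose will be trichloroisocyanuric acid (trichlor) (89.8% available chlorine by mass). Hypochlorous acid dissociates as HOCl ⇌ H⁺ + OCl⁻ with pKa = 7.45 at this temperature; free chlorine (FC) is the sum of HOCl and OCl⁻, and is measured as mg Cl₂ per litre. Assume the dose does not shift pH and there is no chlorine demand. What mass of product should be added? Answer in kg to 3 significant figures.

3.51 kg

[OCl⁻]/[HOCl] = 10^(pH − pKa) = 10^(7.73 − 7.45) = 1.905; fraction as HOCl = 1/(1 + 1.905) = 0.3442.
Free chlorine required for 1.34 ppm HOCl: 1.34 / 0.3442 = 3.893 ppm.
FC to add: 3.893 − 0 = 3.893 mg/L as Cl₂.
Cl₂ equivalent: 3.893 mg/L × 810,000 L = 3154 g.
Product at 89.8% available Cl: 3154 / 0.898 = 3512 g.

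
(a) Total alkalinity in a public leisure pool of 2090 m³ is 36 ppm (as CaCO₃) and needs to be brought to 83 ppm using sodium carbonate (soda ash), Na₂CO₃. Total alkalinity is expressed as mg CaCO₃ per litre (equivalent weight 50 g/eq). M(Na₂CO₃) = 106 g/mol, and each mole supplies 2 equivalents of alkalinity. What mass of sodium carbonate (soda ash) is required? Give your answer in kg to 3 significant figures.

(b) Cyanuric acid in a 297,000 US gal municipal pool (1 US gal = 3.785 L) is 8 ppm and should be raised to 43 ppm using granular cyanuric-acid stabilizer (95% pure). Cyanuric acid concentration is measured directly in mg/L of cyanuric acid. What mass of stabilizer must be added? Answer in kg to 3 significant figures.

(a) 104 kg; (b) 41.4 kg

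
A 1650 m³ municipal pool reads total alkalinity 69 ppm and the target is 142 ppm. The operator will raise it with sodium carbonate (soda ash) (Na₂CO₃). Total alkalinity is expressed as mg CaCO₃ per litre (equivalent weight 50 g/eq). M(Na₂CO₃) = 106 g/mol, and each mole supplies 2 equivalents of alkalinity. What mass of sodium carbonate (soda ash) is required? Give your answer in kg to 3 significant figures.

128 kg

Volume: 1650 m³ = 1,650,000 L.
Alkalinity to add: (142 − 69) = 73 mg/L as CaCO₃ × 1,650,000 L = 120,400 g as CaCO₃.
Equivalents: 120,400 g ÷ 50 g/eq = 2409 eq.
Each mole of Na₂CO₃ supplies 2 eq, so 2409 / 2 = 1204 mol.
Mass: 1204 mol × 106 g/mol = 127,700 g.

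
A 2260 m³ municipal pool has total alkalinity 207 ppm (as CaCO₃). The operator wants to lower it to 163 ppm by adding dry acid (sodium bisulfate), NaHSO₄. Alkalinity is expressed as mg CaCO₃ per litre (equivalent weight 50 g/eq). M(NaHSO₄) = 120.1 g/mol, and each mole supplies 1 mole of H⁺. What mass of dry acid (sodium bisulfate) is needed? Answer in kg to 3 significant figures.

239 kg

Volume: 2260 m³ = 2,260,000 L.
Alkalinity to neutralize: (207 − 163) = 44 mg/L as CaCO₃ × 2,260,000 L = 99,440 g as CaCO₃.
Equivalents of H⁺ required: 99,440 ÷ 50 g/eq = 1989 eq = 1989 mol NaHSO₄.
Mass of NaHSO₄: 1989 × 120.1 = 238,900 g.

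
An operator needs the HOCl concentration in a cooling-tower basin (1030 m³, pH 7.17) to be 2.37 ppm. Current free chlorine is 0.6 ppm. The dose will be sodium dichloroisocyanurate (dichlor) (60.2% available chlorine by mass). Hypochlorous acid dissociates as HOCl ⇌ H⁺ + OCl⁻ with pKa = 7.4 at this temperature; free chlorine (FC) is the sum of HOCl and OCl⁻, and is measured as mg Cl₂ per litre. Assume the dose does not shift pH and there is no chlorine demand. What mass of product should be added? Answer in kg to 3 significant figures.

Volume: 1030 m³ = 1,030,000 L.
[OCl⁻]/[HOCl] = 10^(pH − pKa) = 10^(7.17 − 7.4) = 0.5888; fraction as HOCl = 1/(1 + 0.5888) = 0.6294.
Free chlorine required for 2.37 ppm HOCl: 2.37 / 0.6294 = 3.766 ppm.
FC to add: 3.766 − 0.6 = 3.166 mg/L as Cl₂.
Cl₂ equivalent: 3.166 mg/L × 1,030,000 L = 3261 g.
Product at 60.2% available Cl: 3261 / 0.602 = 5416 g.

5.42 kg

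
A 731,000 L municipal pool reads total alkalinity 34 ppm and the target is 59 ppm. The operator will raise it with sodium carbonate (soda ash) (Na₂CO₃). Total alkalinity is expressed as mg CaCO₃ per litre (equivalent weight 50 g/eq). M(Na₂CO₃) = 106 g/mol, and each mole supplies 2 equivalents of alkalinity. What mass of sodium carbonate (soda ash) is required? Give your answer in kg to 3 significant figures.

19.4 kg

Alkalinity to add: (59 − 34) = 25 mg/L as CaCO₃ × 731,000 L = 18,280 g as CaCO₃.
Equivalents: 18,280 g ÷ 50 g/eq = 365.5 eq.
Each mole of Na₂CO₃ supplies 2 eq, so 365.5 / 2 = 182.8 mol.
Mass: 182.8 mol × 106 g/mol = 19,370 g.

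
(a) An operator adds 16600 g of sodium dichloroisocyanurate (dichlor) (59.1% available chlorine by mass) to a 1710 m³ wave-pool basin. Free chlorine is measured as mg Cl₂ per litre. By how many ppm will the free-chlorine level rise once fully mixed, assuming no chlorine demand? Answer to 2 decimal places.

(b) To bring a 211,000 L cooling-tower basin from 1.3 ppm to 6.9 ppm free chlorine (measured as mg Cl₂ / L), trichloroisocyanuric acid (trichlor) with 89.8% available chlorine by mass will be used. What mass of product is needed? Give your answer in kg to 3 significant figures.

(a) Volume: 1710 m³ = 1,710,000 L.
(a) Available chlorine delivered: 16,600 g × 0.591 = 9811 g as Cl₂.
(a) Concentration rise: 9811 g / 1,710,000 L = 5.737 mg/L = 5.74 ppm.

(b) Chlorine deficit: 6.9 − 1.3 = 5.6 ppm = 5.6 mg/L as Cl₂.
(b) Cl₂ equivalent needed: 5.6 mg/L × 211,000 L = 1,182,000 mg = 1182 g.
(b) Product at 89.8% available chlorine: 1182 / 0.898 = 1316 g.

(a) 5.74 ppm; (b) 1.32 kg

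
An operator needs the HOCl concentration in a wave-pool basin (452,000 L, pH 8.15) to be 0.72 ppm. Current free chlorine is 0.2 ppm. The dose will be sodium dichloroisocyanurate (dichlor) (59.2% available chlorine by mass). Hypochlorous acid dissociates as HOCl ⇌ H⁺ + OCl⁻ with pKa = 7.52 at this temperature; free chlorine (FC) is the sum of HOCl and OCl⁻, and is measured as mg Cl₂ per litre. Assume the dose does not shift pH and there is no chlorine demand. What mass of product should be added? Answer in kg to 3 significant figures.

[OCl⁻]/[HOCl] = 10^(pH − pKa) = 10^(8.15 − 7.52) = 4.266; fraction as HOCl = 1/(1 + 4.266) = 0.1899.
Free chlorine required for 0.72 ppm HOCl: 0.72 / 0.1899 = 3.791 ppm.
FC to add: 3.791 − 0.2 = 3.591 mg/L as Cl₂.
Cl₂ equivalent: 3.591 mg/L × 452,000 L = 1623 g.
Product at 59.2% available Cl: 1623 / 0.592 = 2742 g.

2.74 kg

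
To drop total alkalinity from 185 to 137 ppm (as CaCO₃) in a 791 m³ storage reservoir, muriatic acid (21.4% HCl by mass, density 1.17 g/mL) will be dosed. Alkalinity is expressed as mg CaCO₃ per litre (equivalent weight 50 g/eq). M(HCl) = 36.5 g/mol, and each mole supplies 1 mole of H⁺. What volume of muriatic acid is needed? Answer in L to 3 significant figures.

111 L

Volume: 791 m³ = 791,000 L.
Alkalinity to neutralize: (185 − 137) = 48 mg/L as CaCO₃ × 791,000 L = 37,970 g as CaCO₃.
Equivalents of H⁺ required: 37,970 ÷ 50 g/eq = 759.4 eq = 759.4 mol HCl.
Mass of HCl: 759.4 × 36.5 = 27,720 g.
Mass of 21.4% solution: 27,720 / 0.214 = 129,500 g.
Volume: 129,500 g ÷ 1.17 g/mL = 110,700 mL.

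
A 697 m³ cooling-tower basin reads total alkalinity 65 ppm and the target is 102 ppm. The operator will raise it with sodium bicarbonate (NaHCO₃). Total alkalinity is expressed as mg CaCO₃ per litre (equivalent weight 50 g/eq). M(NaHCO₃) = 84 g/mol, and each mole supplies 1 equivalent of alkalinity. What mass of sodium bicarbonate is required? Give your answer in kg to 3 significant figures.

43.3 kg

Volume: 697 m³ = 697,000 L.
Alkalinity to add: (102 − 65) = 37 mg/L as CaCO₃ × 697,000 L = 25,790 g as CaCO₃.
Equivalents: 25,790 g ÷ 50 g/eq = 515.8 eq.
NaHCO₃ supplies 1 eq per mole → 515.8 mol.
Mass: 515.8 mol × 84 g/mol = 43,330 g.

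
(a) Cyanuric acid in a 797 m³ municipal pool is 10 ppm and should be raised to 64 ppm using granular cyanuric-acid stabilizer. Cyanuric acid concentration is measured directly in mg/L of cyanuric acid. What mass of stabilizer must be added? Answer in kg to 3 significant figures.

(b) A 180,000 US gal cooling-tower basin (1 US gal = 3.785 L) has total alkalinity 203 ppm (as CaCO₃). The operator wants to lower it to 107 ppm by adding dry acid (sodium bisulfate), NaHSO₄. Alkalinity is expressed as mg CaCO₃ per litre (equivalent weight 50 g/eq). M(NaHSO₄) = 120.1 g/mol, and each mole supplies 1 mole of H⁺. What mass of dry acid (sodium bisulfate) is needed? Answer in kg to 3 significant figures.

(a) Volume: 797 m³ = 797,000 L.
(a) CYA to add: (64 − 10) = 54 mg/L × 797,000 L = 43,040 g cyanuric acid.

(b) Volume: 180,000 US gal × 3.785 L/gal = 681,300 L.
(b) Alkalinity to neutralize: (203 − 107) = 96 mg/L as CaCO₃ × 681,300 L = 65,400 g as CaCO₃.
(b) Equivalents of H⁺ required: 65,400 ÷ 50 g/eq = 1308 eq = 1308 mol NaHSO₄.
(b) Mass of NaHSO₄: 1308 × 120.1 = 157,100 g.

(a) 43.0 kg; (b) 157 kg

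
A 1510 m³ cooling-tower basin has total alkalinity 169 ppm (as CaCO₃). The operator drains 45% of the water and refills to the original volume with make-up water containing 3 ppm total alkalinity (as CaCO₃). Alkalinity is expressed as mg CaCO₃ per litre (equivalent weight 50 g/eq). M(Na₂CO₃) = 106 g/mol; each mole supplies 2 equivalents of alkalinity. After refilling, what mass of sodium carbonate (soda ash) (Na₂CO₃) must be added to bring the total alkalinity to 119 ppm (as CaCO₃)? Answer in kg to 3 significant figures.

39.5 kg

Volume: 1510 m³ = 1,510,000 L.
After draining 45% and refilling: 169 × 0.55 + 3 × 0.45 = 94.3 ppm.
Deficit to target: 119 − 94.3 = 24.7 mg/L.
As CaCO₃: 24.7 mg/L × 1,510,000 L = 37,300 g; ÷ 50 g/eq ÷ 2 = 373 mol Na₂CO₃.
Mass: 373 × 106 = 39,530 g.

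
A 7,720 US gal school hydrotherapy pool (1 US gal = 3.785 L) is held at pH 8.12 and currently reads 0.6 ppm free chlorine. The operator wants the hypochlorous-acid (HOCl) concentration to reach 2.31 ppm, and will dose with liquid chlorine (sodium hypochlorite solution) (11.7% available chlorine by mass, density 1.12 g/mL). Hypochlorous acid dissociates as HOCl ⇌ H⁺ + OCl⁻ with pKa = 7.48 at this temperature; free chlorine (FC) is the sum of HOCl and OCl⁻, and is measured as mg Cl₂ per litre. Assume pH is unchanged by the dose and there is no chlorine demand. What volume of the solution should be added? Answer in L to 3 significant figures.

2.63 L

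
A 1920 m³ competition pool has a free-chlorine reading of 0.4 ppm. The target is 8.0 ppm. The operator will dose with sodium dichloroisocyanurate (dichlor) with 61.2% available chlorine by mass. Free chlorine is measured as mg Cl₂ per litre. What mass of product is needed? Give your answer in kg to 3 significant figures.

23.8 kg

Volume: 1920 m³ = 1,920,000 L.
Chlorine deficit: 8.0 − 0.4 = 7.6 ppm = 7.6 mg/L as Cl₂.
Cl₂ equivalent needed: 7.6 mg/L × 1,920,000 L = 14,590,000 mg = 14,590 g.
Product at 61.2% available chlorine: 14,590 / 0.612 = 23,840 g.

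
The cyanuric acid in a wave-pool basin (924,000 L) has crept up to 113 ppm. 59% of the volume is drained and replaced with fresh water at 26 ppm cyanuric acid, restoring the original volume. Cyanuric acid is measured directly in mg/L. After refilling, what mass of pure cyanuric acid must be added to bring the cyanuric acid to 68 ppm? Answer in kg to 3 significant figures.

5.85 kg

After draining 59% and refilling: 113 × 0.41 + 26 × 0.59 = 61.67 ppm.
Deficit to target: 68 − 61.67 = 6.33 mg/L.
Mass: 6.33 mg/L × 924,000 L = 5849 g cyanuric acid.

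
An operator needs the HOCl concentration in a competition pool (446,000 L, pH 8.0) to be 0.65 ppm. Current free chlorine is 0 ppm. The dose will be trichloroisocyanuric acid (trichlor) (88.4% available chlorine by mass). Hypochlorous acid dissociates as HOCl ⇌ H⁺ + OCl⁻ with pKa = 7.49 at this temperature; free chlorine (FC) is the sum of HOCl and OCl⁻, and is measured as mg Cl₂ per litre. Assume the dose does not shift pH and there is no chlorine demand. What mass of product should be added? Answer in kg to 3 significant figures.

1.39 kg

[OCl⁻]/[HOCl] = 10^(pH − pKa) = 10^(8.0 − 7.49) = 3.236; fraction as HOCl = 1/(1 + 3.236) = 0.2361.
Free chlorine required for 0.65 ppm HOCl: 0.65 / 0.2361 = 2.753 ppm.
FC to add: 2.753 − 0 = 2.753 mg/L as Cl₂.
Cl₂ equivalent: 2.753 mg/L × 446,000 L = 1228 g.
Product at 88.4% available Cl: 1228 / 0.884 = 1389 g.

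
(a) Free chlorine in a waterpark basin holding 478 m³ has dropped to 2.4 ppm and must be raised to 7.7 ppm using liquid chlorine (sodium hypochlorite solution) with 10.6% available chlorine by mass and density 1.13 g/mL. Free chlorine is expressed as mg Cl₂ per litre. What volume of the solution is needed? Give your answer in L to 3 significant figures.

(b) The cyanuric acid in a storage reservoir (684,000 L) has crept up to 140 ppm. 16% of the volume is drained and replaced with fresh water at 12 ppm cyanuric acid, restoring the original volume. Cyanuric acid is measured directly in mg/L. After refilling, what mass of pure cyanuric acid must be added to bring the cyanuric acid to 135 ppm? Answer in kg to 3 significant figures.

(a) Volume: 478 m³ = 478,000 L.
(a) Chlorine deficit: 7.7 − 2.4 = 5.3 ppm = 5.3 mg/L as Cl₂.
(a) Cl₂ equivalent needed: 5.3 mg/L × 478,000 L = 2,533,000 mg = 2533 g.
(a) Product at 10.6% available chlorine: 2533 / 0.106 = 23,900 g.
(a) Volume at density 1.13 g/mL: 23,900 g ÷ 1.13 g/mL = 21,150 mL.

(b) After draining 16% and refilling: 140 × 0.84 + 12 × 0.16 = 119.52 ppm.
(b) Deficit to target: 135 − 119.52 = 15.48 mg/L.
(b) Mass: 15.48 mg/L × 684,000 L = 10,590 g cyanuric acid.

(a) 21.2 L; (b) 10.6 kg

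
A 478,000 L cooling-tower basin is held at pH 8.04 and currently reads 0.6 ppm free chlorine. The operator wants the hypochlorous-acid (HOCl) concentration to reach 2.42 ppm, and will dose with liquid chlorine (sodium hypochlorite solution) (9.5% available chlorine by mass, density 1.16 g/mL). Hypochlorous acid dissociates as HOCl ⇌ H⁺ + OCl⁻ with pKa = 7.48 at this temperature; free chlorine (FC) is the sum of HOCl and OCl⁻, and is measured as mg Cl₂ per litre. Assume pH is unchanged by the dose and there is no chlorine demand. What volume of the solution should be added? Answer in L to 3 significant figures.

[OCl⁻]/[HOCl] = 10^(pH − pKa) = 10^(8.04 − 7.48) = 3.631; fraction as HOCl = 1/(1 + 3.631) = 0.2159.
Free chlorine required for 2.42 ppm HOCl: 2.42 / 0.2159 = 11.21 ppm.
FC to add: 11.21 − 0.6 = 10.61 mg/L as Cl₂.
Cl₂ equivalent: 10.61 mg/L × 478,000 L = 5070 g.
Product at 9.5% available Cl: 5070 / 0.095 = 53,370 g.
Volume: 53,370 g ÷ 1.16 g/mL = 46,010 mL.

46.0 L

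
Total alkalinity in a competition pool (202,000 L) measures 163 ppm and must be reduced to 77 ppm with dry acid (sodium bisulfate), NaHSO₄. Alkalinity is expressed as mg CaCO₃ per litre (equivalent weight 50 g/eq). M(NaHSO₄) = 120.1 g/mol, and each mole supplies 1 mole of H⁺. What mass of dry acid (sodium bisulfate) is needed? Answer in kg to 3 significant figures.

41.7 kg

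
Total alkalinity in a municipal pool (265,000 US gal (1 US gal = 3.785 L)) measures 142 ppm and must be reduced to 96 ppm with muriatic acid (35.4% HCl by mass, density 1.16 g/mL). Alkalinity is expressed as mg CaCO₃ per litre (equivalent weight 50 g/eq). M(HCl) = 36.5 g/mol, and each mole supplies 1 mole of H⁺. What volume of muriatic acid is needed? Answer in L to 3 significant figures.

Volume: 265,000 US gal × 3.785 L/gal = 1,003,025 L.
Alkalinity to neutralize: (142 − 96) = 46 mg/L as CaCO₃ × 1,003,025 L = 46,140 g as CaCO₃.
Equivalents of H⁺ required: 46,140 ÷ 50 g/eq = 922.8 eq = 922.8 mol HCl.
Mass of HCl: 922.8 × 36.5 = 33,680 g.
Mass of 35.4% solution: 33,680 / 0.354 = 95,150 g.
Volume: 95,150 g ÷ 1.16 g/mL = 82,020 mL.

82.0 L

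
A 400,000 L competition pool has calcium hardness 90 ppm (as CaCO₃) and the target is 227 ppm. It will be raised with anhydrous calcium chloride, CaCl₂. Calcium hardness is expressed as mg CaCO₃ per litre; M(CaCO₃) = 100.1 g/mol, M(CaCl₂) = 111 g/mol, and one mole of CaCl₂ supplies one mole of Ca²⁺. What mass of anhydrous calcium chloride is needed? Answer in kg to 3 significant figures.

60.8 kg

Hardness to add: (227 − 90) = 137 mg/L as CaCO₃ × 400,000 L = 54,800 g as CaCO₃.
Moles of Ca²⁺ (1 mol Ca²⁺ ≡ 1 mol CaCO₃): 54,800 / 100.1 g/mol = 547.5 mol.
Mass of CaCl₂: 547.5 × 111 = 60,770 g.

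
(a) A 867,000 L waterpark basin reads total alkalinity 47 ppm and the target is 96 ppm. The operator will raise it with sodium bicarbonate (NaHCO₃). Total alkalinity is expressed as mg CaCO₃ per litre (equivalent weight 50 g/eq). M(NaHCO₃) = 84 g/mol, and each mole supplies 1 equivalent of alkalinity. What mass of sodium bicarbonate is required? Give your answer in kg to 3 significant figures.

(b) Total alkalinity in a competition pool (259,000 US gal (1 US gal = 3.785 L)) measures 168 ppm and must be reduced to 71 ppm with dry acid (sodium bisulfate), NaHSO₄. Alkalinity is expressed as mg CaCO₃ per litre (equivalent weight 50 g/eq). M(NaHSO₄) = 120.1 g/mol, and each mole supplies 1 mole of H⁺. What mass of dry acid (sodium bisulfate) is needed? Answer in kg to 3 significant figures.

(a) 71.4 kg; (b) 228 kg

(a) Alkalinity to add: (96 − 47) = 49 mg/L as CaCO₃ × 867,000 L = 42,480 g as CaCO₃.
(a) Equivalents: 42,480 g ÷ 50 g/eq = 849.7 eq.
(a) NaHCO₃ supplies 1 eq per mole → 849.7 mol.
(a) Mass: 849.7 mol × 84 g/mol = 71,370 g.

(b) Volume: 259,000 US gal × 3.785 L/gal = 980,315 L.
(b) Alkalinity to neutralize: (168 − 71) = 97 mg/L as CaCO₃ × 980,315 L = 95,090 g as CaCO₃.
(b) Equivalents of H⁺ required: 95,090 ÷ 50 g/eq = 1902 eq = 1902 mol NaHSO₄.
(b) Mass of NaHSO₄: 1902 × 120.1 = 228,400 g.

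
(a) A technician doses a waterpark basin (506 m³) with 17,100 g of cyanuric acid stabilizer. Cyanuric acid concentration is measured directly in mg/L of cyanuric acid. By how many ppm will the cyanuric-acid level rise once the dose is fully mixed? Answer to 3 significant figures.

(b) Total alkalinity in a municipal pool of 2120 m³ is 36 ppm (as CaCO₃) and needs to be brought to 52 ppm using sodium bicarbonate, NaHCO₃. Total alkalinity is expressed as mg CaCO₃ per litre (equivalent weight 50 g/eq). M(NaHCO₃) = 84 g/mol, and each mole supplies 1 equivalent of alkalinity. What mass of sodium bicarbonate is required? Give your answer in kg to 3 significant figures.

(a) 33.8 ppm; (b) 57.0 kg

(a) Volume: 506 m³ = 506,000 L.
(a) Rise: 17,100 g / 506,000 L × 1000 = 33.79 mg/L.

(b) Volume: 2120 m³ = 2,120,000 L.
(b) Alkalinity to add: (52 − 36) = 16 mg/L as CaCO₃ × 2,120,000 L = 33,920 g as CaCO₃.
(b) Equivalents: 33,920 g ÷ 50 g/eq = 678.4 eq.
(b) NaHCO₃ supplies 1 eq per mole → 678.4 mol.
(b) Mass: 678.4 mol × 84 g/mol = 56,990 g.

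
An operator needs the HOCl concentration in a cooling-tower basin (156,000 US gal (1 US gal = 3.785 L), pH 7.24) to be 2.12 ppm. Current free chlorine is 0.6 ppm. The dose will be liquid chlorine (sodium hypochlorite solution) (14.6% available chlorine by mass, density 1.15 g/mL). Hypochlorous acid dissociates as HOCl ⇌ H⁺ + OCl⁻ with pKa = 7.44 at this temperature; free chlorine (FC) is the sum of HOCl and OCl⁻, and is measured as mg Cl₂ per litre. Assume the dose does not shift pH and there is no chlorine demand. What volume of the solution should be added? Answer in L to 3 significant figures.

Volume: 156,000 US gal × 3.785 L/gal = 590,460 L.
[OCl⁻]/[HOCl] = 10^(pH − pKa) = 10^(7.24 − 7.44) = 0.631; fraction as HOCl = 1/(1 + 0.631) = 0.6131.
Free chlorine required for 2.12 ppm HOCl: 2.12 / 0.6131 = 3.458 ppm.
FC to add: 3.458 − 0.6 = 2.858 mg/L as Cl₂.
Cl₂ equivalent: 2.858 mg/L × 590,460 L = 1687 g.
Product at 14.6% available Cl: 1687 / 0.146 = 11,560 g.
Volume: 11,560 g ÷ 1.15 g/mL = 10,050 mL.

10.0 L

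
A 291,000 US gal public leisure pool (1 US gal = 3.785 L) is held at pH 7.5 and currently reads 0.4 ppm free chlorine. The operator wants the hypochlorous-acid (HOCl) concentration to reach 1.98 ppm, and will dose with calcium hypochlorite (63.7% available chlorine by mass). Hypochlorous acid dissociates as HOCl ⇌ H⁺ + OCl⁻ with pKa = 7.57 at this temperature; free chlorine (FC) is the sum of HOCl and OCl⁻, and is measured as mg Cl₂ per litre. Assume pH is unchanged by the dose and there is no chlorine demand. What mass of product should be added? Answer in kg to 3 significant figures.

Volume: 291,000 US gal × 3.785 L/gal = 1,101,435 L.
[OCl⁻]/[HOCl] = 10^(pH − pKa) = 10^(7.5 − 7.57) = 0.8511; fraction as HOCl = 1/(1 + 0.8511) = 0.5402.
Free chlorine required for 1.98 ppm HOCl: 1.98 / 0.5402 = 3.665 ppm.
FC to add: 3.665 − 0.4 = 3.265 mg/L as Cl₂.
Cl₂ equivalent: 3.265 mg/L × 1,101,435 L = 3596 g.
Product at 63.7% available Cl: 3596 / 0.637 = 5646 g.

5.65 kg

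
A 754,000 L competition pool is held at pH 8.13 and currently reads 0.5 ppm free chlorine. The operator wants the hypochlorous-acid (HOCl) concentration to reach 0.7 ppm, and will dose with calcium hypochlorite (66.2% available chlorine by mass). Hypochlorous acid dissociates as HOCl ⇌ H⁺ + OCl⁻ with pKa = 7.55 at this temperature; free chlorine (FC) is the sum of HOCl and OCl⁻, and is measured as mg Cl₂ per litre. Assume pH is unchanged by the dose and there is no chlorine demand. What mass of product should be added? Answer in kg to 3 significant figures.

[OCl⁻]/[HOCl] = 10^(pH − pKa) = 10^(8.13 − 7.55) = 3.802; fraction as HOCl = 1/(1 + 3.802) = 0.2083.
Free chlorine required for 0.7 ppm HOCl: 0.7 / 0.2083 = 3.361 ppm.
FC to add: 3.361 − 0.5 = 2.861 mg/L as Cl₂.
Cl₂ equivalent: 2.861 mg/L × 754,000 L = 2157 g.
Product at 66.2% available Cl: 2157 / 0.662 = 3259 g.

3.26 kg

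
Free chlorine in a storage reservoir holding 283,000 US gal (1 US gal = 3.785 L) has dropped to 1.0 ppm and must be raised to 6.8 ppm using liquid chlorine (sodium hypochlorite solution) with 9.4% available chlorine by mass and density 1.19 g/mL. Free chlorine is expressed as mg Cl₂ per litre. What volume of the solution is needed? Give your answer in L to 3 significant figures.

55.5 L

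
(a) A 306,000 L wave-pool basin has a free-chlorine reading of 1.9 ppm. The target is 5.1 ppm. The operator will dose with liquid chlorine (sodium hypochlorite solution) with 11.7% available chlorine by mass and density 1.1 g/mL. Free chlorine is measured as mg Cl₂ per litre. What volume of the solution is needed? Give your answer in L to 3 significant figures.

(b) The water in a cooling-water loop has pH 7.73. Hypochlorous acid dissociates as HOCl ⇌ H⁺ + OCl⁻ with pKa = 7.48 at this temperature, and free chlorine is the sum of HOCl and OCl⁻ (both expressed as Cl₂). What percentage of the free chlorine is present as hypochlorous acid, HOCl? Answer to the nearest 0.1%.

(a) Chlorine deficit: 5.1 − 1.9 = 3.2 ppm = 3.2 mg/L as Cl₂.
(a) Cl₂ equivalent needed: 3.2 mg/L × 306,000 L = 979,200 mg = 979.2 g.
(a) Product at 11.7% available chlorine: 979.2 / 0.117 = 8369 g.
(a) Volume at density 1.1 g/mL: 8369 g ÷ 1.1 g/mL = 7608 mL.

(b) [OCl⁻]/[HOCl] = 10^(pH − pKa) = 10^(7.73 − 7.48) = 10^0.25 = 1.778.
(b) Fraction as HOCl = 1 / (1 + 1.778) = 0.3599.

(a) 7.61 L; (b) 36.0%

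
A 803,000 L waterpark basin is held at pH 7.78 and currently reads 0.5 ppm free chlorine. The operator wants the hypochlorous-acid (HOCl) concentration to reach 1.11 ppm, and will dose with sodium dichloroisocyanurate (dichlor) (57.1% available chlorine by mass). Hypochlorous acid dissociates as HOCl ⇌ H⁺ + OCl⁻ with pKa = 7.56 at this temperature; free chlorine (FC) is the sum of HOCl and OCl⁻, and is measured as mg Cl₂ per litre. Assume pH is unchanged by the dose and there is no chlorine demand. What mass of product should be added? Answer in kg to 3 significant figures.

3.45 kg

[OCl⁻]/[HOCl] = 10^(pH − pKa) = 10^(7.78 − 7.56) = 1.66; fraction as HOCl = 1/(1 + 1.66) = 0.376.
Free chlorine required for 1.11 ppm HOCl: 1.11 / 0.376 = 2.952 ppm.
FC to add: 2.952 − 0.5 = 2.452 mg/L as Cl₂.
Cl₂ equivalent: 2.452 mg/L × 803,000 L = 1969 g.
Product at 57.1% available Cl: 1969 / 0.571 = 3448 g.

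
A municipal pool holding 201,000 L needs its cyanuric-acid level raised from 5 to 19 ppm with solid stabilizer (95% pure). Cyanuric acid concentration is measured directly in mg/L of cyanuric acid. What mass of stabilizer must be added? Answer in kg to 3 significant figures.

CYA to add: (19 − 5) = 14 mg/L × 201,000 L = 2814 g cyanuric acid.
At 95% purity: 2814 / 0.95 = 2962 g product.

2.96 kg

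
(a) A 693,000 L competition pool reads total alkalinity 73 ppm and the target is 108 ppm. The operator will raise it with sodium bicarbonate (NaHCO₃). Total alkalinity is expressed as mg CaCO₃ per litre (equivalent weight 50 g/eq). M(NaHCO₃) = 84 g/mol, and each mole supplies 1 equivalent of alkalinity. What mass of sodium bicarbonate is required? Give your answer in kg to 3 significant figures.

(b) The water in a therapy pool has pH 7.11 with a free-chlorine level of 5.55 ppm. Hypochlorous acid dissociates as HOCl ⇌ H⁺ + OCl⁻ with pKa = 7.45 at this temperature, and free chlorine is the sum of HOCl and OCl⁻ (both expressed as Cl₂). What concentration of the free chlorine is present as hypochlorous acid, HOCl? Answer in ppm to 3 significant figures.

(a) 40.7 kg; (b) 3.81 ppm

(a) Alkalinity to add: (108 − 73) = 35 mg/L as CaCO₃ × 693,000 L = 24,260 g as CaCO₃.
(a) Equivalents: 24,260 g ÷ 50 g/eq = 485.1 eq.
(a) NaHCO₃ supplies 1 eq per mole → 485.1 mol.
(a) Mass: 485.1 mol × 84 g/mol = 40,750 g.

(b) [OCl⁻]/[HOCl] = 10^(pH − pKa) = 10^(7.11 − 7.45) = 10^-0.34 = 0.4571.
(b) Fraction as HOCl = 1 / (1 + 0.4571) = 0.6863.
(b) HOCl = 0.6863 × 5.55 ppm = 3.809 ppm.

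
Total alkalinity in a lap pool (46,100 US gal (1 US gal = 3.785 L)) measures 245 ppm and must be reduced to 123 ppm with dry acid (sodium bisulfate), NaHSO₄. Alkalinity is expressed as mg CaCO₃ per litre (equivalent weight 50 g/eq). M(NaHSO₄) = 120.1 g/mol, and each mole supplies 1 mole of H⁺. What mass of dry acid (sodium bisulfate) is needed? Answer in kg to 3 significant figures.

51.1 kg

Volume: 46,100 US gal × 3.785 L/gal = 174,488 L.
Alkalinity to neutralize: (245 − 123) = 122 mg/L as CaCO₃ × 174,488 L = 21,290 g as CaCO₃.
Equivalents of H⁺ required: 21,290 ÷ 50 g/eq = 425.8 eq = 425.8 mol NaHSO₄.
Mass of NaHSO₄: 425.8 × 120.1 = 51,130 g.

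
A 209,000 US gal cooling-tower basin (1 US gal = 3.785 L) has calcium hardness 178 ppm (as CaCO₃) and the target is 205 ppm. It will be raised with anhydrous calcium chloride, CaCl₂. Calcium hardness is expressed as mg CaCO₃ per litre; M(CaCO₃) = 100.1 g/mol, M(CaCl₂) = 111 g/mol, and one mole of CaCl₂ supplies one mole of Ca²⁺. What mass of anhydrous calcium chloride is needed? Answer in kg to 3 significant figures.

23.7 kg

Volume: 209,000 US gal × 3.785 L/gal = 791,065 L.
Hardness to add: (205 − 178) = 27 mg/L as CaCO₃ × 791,065 L = 21,360 g as CaCO₃.
Moles of Ca²⁺ (1 mol Ca²⁺ ≡ 1 mol CaCO₃): 21,360 / 100.1 g/mol = 213.4 mol.
Mass of CaCl₂: 213.4 × 111 = 23,680 g.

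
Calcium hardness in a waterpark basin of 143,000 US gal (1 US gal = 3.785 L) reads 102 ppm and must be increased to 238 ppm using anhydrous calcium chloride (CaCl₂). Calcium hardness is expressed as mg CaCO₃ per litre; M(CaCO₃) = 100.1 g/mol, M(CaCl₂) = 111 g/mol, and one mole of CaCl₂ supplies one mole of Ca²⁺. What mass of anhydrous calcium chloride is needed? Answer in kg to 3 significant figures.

81.6 kg

Volume: 143,000 US gal × 3.785 L/gal = 541,255 L.
Hardness to add: (238 − 102) = 136 mg/L as CaCO₃ × 541,255 L = 73,610 g as CaCO₃.
Moles of Ca²⁺ (1 mol Ca²⁺ ≡ 1 mol CaCO₃): 73,610 / 100.1 g/mol = 735.4 mol.
Mass of CaCl₂: 735.4 × 111 = 81,630 g.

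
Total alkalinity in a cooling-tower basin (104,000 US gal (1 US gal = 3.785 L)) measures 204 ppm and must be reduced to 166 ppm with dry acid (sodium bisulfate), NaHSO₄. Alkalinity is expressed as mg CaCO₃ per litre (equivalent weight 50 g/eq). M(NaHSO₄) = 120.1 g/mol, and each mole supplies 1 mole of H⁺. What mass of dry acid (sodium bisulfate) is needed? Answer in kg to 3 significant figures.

Volume: 104,000 US gal × 3.785 L/gal = 393,640 L.
Alkalinity to neutralize: (204 − 166) = 38 mg/L as CaCO₃ × 393,640 L = 14,960 g as CaCO₃.
Equivalents of H⁺ required: 14,960 ÷ 50 g/eq = 299.2 eq = 299.2 mol NaHSO₄.
Mass of NaHSO₄: 299.2 × 120.1 = 35,930 g.

35.9 kg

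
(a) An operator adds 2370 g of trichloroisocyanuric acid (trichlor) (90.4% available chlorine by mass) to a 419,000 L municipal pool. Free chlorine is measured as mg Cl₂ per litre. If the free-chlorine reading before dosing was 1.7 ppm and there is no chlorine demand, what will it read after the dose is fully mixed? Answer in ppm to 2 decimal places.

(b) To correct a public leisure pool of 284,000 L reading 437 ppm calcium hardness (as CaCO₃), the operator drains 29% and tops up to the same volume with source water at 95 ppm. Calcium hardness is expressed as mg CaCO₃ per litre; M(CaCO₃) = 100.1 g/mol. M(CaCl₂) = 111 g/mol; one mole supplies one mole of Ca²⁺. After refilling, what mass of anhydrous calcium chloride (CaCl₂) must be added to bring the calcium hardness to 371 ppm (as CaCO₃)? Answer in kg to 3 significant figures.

(a) 6.81 ppm; (b) 10.4 kg

(a) Available chlorine delivered: 2370 g × 0.904 = 2142 g as Cl₂.
(a) Concentration rise: 2142 g / 419,000 L = 5.113 mg/L = 5.11 ppm.
(a) Final FC: 1.7 + 5.11 = 6.81 ppm.

(b) After draining 29% and refilling: 437 × 0.71 + 95 × 0.29 = 337.82 ppm.
(b) Deficit to target: 371 − 337.82 = 33.18 mg/L.
(b) As CaCO₃: 33.18 mg/L × 284,000 L = 9423 g; ÷ 100.1 = 94.14 mol Ca²⁺.
(b) Mass: 94.14 × 111 = 10,450 g.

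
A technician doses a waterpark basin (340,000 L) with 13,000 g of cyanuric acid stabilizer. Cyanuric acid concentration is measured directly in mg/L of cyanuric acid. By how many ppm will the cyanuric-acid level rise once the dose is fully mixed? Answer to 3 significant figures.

Rise: 13,000 g / 340,000 L × 1000 = 38.24 mg/L.

38.2 ppm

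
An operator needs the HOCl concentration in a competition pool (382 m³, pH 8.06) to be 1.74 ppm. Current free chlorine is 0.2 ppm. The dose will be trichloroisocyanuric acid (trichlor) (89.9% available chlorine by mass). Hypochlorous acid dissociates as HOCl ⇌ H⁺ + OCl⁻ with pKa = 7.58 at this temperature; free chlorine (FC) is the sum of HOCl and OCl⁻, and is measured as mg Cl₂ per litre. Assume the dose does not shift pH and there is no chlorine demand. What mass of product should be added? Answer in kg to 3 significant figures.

Volume: 382 m³ = 382,000 L.
[OCl⁻]/[HOCl] = 10^(pH − pKa) = 10^(8.06 − 7.58) = 3.02; fraction as HOCl = 1/(1 + 3.02) = 0.2488.
Free chlorine required for 1.74 ppm HOCl: 1.74 / 0.2488 = 6.995 ppm.
FC to add: 6.995 − 0.2 = 6.795 mg/L as Cl₂.
Cl₂ equivalent: 6.795 mg/L × 382,000 L = 2596 g.
Product at 89.9% available Cl: 2596 / 0.899 = 2887 g.

2.89 kg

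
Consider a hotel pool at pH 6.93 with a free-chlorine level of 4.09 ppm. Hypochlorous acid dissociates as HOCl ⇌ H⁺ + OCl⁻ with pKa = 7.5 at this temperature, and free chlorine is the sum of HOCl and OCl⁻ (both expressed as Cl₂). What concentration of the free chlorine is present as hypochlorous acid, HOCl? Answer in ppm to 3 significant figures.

[OCl⁻]/[HOCl] = 10^(pH − pKa) = 10^(6.93 − 7.5) = 10^-0.57 = 0.2692.
Fraction as HOCl = 1 / (1 + 0.2692) = 0.7879.
HOCl = 0.7879 × 4.09 ppm = 3.223 ppm.

3.22 ppm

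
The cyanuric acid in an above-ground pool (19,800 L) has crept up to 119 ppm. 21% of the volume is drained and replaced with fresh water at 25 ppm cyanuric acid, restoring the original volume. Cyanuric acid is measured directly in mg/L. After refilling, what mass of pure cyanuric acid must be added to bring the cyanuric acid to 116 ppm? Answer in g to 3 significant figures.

331 g

After draining 21% and refilling: 119 × 0.79 + 25 × 0.21 = 99.26 ppm.
Deficit to target: 116 − 99.26 = 16.74 mg/L.
Mass: 16.74 mg/L × 19,800 L = 331.5 g cyanuric acid.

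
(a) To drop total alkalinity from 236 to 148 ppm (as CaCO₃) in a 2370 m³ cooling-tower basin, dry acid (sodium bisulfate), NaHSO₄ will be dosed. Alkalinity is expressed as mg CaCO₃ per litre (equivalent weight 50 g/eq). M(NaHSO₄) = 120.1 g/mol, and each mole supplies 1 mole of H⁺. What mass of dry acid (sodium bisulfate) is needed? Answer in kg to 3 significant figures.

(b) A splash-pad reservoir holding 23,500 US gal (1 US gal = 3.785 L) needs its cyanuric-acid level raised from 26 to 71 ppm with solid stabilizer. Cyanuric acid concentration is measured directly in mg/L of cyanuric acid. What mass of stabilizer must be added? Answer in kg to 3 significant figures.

(a) 501 kg; (b) 4.00 kg

(a) Volume: 2370 m³ = 2,370,000 L.
(a) Alkalinity to neutralize: (236 − 148) = 88 mg/L as CaCO₃ × 2,370,000 L = 208,600 g as CaCO₃.
(a) Equivalents of H⁺ required: 208,600 ÷ 50 g/eq = 4171 eq = 4171 mol NaHSO₄.
(a) Mass of NaHSO₄: 4171 × 120.1 = 501,000 g.

(b) Volume: 23,500 US gal × 3.785 L/gal = 88,948 L.
(b) CYA to add: (71 − 26) = 45 mg/L × 88,948 L = 4003 g cyanuric acid.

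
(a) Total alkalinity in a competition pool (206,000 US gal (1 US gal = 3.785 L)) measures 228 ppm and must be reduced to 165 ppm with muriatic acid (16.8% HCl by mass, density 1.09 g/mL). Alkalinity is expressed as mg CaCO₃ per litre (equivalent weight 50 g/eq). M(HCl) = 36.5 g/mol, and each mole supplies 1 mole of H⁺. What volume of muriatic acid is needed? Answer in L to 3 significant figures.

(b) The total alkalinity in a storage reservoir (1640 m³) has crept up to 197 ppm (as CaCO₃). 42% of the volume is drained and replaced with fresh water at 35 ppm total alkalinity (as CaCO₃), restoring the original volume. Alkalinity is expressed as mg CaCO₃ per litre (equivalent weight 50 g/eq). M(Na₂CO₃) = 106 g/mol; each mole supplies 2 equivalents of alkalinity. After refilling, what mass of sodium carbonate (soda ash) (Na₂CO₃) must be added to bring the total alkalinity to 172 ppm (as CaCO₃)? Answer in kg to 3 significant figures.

(a) Volume: 206,000 US gal × 3.785 L/gal = 779,710 L.
(a) Alkalinity to neutralize: (228 − 165) = 63 mg/L as CaCO₃ × 779,710 L = 49,120 g as CaCO₃.
(a) Equivalents of H⁺ required: 49,120 ÷ 50 g/eq = 982.4 eq = 982.4 mol HCl.
(a) Mass of HCl: 982.4 × 36.5 = 35,860 g.
(a) Mass of 16.8% solution: 35,860 / 0.168 = 213,400 g.
(a) Volume: 213,400 g ÷ 1.09 g/mL = 195,800 mL.

(b) Volume: 1640 m³ = 1,640,000 L.
(b) After draining 42% and refilling: 197 × 0.58 + 35 × 0.42 = 128.96 ppm.
(b) Deficit to target: 172 − 128.96 = 43.04 mg/L.
(b) As CaCO₃: 43.04 mg/L × 1,640,000 L = 70,590 g; ÷ 50 g/eq ÷ 2 = 705.9 mol Na₂CO₃.
(b) Mass: 705.9 × 106 = 74,820 g.

(a) 196 L; (b) 74.8 kg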